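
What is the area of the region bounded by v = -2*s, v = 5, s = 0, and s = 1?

On [0, 1], (-2*s) - (5) = -2*s - 5 is ≤ 0 throughout, so the area is a single integral of |-2*s - 5|.
∫[0,1] (-2*s - 5) ds = -6; the area of that piece is 6.

6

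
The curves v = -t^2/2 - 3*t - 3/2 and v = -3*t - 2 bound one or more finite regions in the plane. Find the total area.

Set the curves equal: -t^2/2 - 3*t - 3/2 = -3*t - 2, so -t^2/2 + 1/2 = 0, which factors as -(t - 1)*(t + 1)/2 = 0. The curves meet at t = -1, 1.
On [-1, 1], v = -t^2/2 - 3*t - 3/2 is on top; that piece has area ∫[-1,1] (-t^2/2 + 1/2) dt = 2/3.

2/3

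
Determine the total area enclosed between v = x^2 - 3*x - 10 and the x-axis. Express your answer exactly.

343/6

The curve meets the x-axis where x^2 - 3*x - 10 = 0, i.e. (x - 5)*(x + 2) = 0, at x = -2, 5.
On [-2, 5] the curve lies below the axis; ∫[-2,5] (x^2 - 3*x - 10) dx = -343/6, giving area 343/6.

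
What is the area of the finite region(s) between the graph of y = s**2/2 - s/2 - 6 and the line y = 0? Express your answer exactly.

343/12

The curve meets the s-axis where s**2/2 - s/2 - 6 = 0, i.e. (s - 4)*(s + 3)/2 = 0, at s = -3, 4.
On [-3, 4] the curve lies below the axis; ∫[-3,4] (s**2/2 - s/2 - 6) ds = -343/12, giving area 343/12.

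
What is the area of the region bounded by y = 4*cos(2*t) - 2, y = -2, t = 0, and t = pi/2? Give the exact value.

The difference (4*cos(2*t) - 2) - (-2) = 4*cos(2*t) changes sign at t = pi/4 inside [0, pi/2], so split the integral there.
∫[0,pi/4] (4*cos(2*t)) dt = 2.
∫[pi/4,pi/2] (4*cos(2*t)) dt = -2; the area of that piece is 2.
Total area = 2 + 2 = 4.

4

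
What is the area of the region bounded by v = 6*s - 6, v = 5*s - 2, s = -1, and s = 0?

9/2

On [-1, 0], (6*s - 6) - (5*s - 2) = s - 4 is ≤ 0 throughout, so the area is a single integral of |s - 4|.
∫[-1,0] (s - 4) ds = -9/2; the area of that piece is 9/2.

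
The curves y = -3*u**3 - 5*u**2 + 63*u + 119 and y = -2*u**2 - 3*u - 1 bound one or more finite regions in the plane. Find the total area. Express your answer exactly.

3901/4

Set the curves equal: -3*u**3 - 5*u**2 + 63*u + 119 = -2*u**2 - 3*u - 1, so -3*u**3 - 3*u**2 + 66*u + 120 = 0, which factors as -3*(u - 5)*(u + 2)*(u + 4) = 0. The curves meet at u = -4, -2, 5.
On [-4, -2], y = -2*u**2 - 3*u - 1 is on top; that piece has area ∫[-4,-2] (-(-3*u**3 - 3*u**2 + 66*u + 120)) du = 32.
On [-2, 5], y = -3*u**3 - 5*u**2 + 63*u + 119 is on top; that piece has area ∫[-2,5] (-3*u**3 - 3*u**2 + 66*u + 120) du = 3773/4.
Total enclosed area = 32 + 3773/4 = 3901/4.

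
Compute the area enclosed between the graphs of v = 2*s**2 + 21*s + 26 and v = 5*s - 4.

Set the curves equal: 2*s**2 + 21*s + 26 = 5*s - 4, so 2*s**2 + 16*s + 30 = 0, which factors as 2*(s + 3)*(s + 5) = 0. The curves meet at s = -5, -3.
On [-5, -3], v = 5*s - 4 is on top; that piece has area ∫[-5,-3] (-(2*s**2 + 16*s + 30)) ds = 8/3.

8/3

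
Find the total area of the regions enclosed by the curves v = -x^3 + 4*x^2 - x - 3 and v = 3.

71/6

Set the curves equal: -x^3 + 4*x^2 - x - 3 = 3, so -x^3 + 4*x^2 - x - 6 = 0, which factors as -(x - 3)*(x - 2)*(x + 1) = 0. The curves meet at x = -1, 2, 3.
On [-1, 2], v = 3 is on top; that piece has area ∫[-1,2] (-(-x^3 + 4*x^2 - x - 6)) dx = 45/4.
On [2, 3], v = -x^3 + 4*x^2 - x - 3 is on top; that piece has area ∫[2,3] (-x^3 + 4*x^2 - x - 6) dx = 7/12.
Total enclosed area = 45/4 + 7/12 = 71/6.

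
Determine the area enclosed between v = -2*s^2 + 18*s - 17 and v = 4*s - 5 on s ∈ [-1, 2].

89/3

The difference (-2*s^2 + 18*s - 17) - (4*s - 5) = -2*s^2 + 14*s - 12 changes sign at s = 1 inside [-1, 2], so split the integral there.
∫[-1,1] (-2*s^2 + 14*s - 12) ds = -76/3; the area of that piece is 76/3.
∫[1,2] (-2*s^2 + 14*s - 12) ds = 13/3.
Total area = 76/3 + 13/3 = 89/3.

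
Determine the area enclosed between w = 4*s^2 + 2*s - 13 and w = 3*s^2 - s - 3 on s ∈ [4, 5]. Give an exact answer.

143/6

On [4, 5], (4*s^2 + 2*s - 13) - (3*s^2 - s - 3) = s^2 + 3*s - 10 is ≥ 0 throughout, so the area is a single integral of |s^2 + 3*s - 10|.
∫[4,5] (s^2 + 3*s - 10) ds = 143/6.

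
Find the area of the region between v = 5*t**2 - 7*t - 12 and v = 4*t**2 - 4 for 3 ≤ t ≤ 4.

On [3, 4], (5*t**2 - 7*t - 12) - (4*t**2 - 4) = t**2 - 7*t - 8 is ≤ 0 throughout, so the area is a single integral of |t**2 - 7*t - 8|.
∫[3,4] (t**2 - 7*t - 8) dt = -121/6; the area of that piece is 121/6.

121/6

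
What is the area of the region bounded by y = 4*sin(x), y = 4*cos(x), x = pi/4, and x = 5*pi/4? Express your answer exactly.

8*sqrt(2)

On [pi/4, 5*pi/4], (4*sin(x)) - (4*cos(x)) = 4*sin(x) - 4*cos(x) is ≥ 0 throughout, so the area is a single integral of |4*sin(x) - 4*cos(x)|.
∫[pi/4,5*pi/4] (4*sin(x) - 4*cos(x)) dx = 8*sqrt(2).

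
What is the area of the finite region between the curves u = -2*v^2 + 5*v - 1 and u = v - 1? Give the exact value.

Both boundary curves give u as a function of v, so integrate with respect to v. Setting them equal: -2*v^2 + 4*v = 0, i.e. -2*v*(v - 2) = 0, so they meet at v = 0, 2.
For v in [0, 2], u = -2*v^2 + 5*v - 1 is on the right; area = ∫[0,2] (-2*v^2 + 4*v) dv = 8/3.

8/3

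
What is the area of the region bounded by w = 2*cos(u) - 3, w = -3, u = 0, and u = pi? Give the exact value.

4

The difference (2*cos(u) - 3) - (-3) = 2*cos(u) changes sign at u = pi/2 inside [0, pi], so split the integral there.
∫[0,pi/2] (2*cos(u)) du = 2.
∫[pi/2,pi] (2*cos(u)) du = -2; the area of that piece is 2.
Total area = 2 + 2 = 4.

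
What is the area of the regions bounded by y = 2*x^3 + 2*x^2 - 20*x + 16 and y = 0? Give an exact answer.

443/3

Set the curves equal: 2*x^3 + 2*x^2 - 20*x + 16 = 0, so 2*x^3 + 2*x^2 - 20*x + 16 = 0, which factors as 2*(x - 2)*(x - 1)*(x + 4) = 0. The curves meet at x = -4, 1, 2.
On [-4, 1], y = 2*x^3 + 2*x^2 - 20*x + 16 is on top; that piece has area ∫[-4,1] (2*x^3 + 2*x^2 - 20*x + 16) dx = 875/6.
On [1, 2], y = 0 is on top; that piece has area ∫[1,2] (-(2*x^3 + 2*x^2 - 20*x + 16)) dx = 11/6.
Total enclosed area = 875/6 + 11/6 = 443/3.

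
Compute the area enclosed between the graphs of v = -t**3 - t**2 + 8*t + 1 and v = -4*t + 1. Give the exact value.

Set the curves equal: -t**3 - t**2 + 8*t + 1 = -4*t + 1, so -t**3 - t**2 + 12*t = 0, which factors as -t*(t - 3)*(t + 4) = 0. The curves meet at t = -4, 0, 3.
On [-4, 0], v = -4*t + 1 is on top; that piece has area ∫[-4,0] (-(-t**3 - t**2 + 12*t)) dt = 160/3.
On [0, 3], v = -t**3 - t**2 + 8*t + 1 is on top; that piece has area ∫[0,3] (-t**3 - t**2 + 12*t) dt = 99/4.
Total enclosed area = 160/3 + 99/4 = 937/12.

937/12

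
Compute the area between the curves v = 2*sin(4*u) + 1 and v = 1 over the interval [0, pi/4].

1

On [0, pi/4], (2*sin(4*u) + 1) - (1) = 2*sin(4*u) is ≥ 0 throughout, so the area is a single integral of |2*sin(4*u)|.
∫[0,pi/4] (2*sin(4*u)) du = 1.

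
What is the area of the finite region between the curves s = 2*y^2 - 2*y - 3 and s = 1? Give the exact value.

Both boundary curves give s as a function of y, so integrate with respect to y. Setting them equal: 2*y^2 - 2*y - 4 = 0, i.e. 2*(y - 2)*(y + 1) = 0, so they meet at y = -1, 2.
For y in [-1, 2], s = 2*y^2 - 2*y - 3 is on the left; area = ∫[-1,2] (-(2*y^2 - 2*y - 4)) dy = 9.

9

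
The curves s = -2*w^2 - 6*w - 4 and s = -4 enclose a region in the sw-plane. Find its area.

9

Both boundary curves give s as a function of w, so integrate with respect to w. Setting them equal: -2*w^2 - 6*w = 0, i.e. -2*w*(w + 3) = 0, so they meet at w = -3, 0.
For w in [-3, 0], s = -2*w^2 - 6*w - 4 is on the right; area = ∫[-3,0] (-2*w^2 - 6*w) dw = 9.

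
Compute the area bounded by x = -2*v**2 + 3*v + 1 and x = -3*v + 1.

9

Both boundary curves give x as a function of v, so integrate with respect to v. Setting them equal: -2*v**2 + 6*v = 0, i.e. -2*v*(v - 3) = 0, so they meet at v = 0, 3.
For v in [0, 3], x = -2*v**2 + 3*v + 1 is on the right; area = ∫[0,3] (-2*v**2 + 6*v) dv = 9.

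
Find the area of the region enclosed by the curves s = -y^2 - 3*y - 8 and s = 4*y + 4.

Both boundary curves give s as a function of y, so integrate with respect to y. Setting them equal: -y^2 - 7*y - 12 = 0, i.e. -(y + 3)*(y + 4) = 0, so they meet at y = -4, -3.
For y in [-4, -3], s = -y^2 - 3*y - 8 is on the right; area = ∫[-4,-3] (-y^2 - 7*y - 12) dy = 1/6.

1/6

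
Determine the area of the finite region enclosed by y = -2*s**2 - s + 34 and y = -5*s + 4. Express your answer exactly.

512/3

Set the curves equal: -2*s**2 - s + 34 = -5*s + 4, so -2*s**2 + 4*s + 30 = 0, which factors as -2*(s - 5)*(s + 3) = 0. The curves meet at s = -3, 5.
On [-3, 5], y = -2*s**2 - s + 34 is on top; that piece has area ∫[-3,5] (-2*s**2 + 4*s + 30) ds = 512/3.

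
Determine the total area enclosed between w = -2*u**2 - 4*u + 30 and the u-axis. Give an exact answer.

512/3

The curve meets the u-axis where -2*u**2 - 4*u + 30 = 0, i.e. -2*(u - 3)*(u + 5) = 0, at u = -5, 3.
On [-5, 3] the curve lies above the axis; ∫[-5,3] (-2*u**2 - 4*u + 30) du = 512/3, giving area 512/3.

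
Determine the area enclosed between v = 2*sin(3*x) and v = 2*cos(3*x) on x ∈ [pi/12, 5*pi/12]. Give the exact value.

On [pi/12, 5*pi/12], (2*sin(3*x)) - (2*cos(3*x)) = 2*sin(3*x) - 2*cos(3*x) is ≥ 0 throughout, so the area is a single integral of |2*sin(3*x) - 2*cos(3*x)|.
∫[pi/12,5*pi/12] (2*sin(3*x) - 2*cos(3*x)) dx = 4*sqrt(2)/3.

4*sqrt(2)/3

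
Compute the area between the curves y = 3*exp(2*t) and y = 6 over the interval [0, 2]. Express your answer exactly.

-33/2 + 6*log(2) + 3*exp(4)/2

The difference (3*exp(2*t)) - (6) = 3*exp(2*t) - 6 changes sign at t = log(2)/2 inside [0, 2], so split the integral there.
∫[0,log(2)/2] (3*exp(2*t) - 6) dt = 3/2 - log(8); the area of that piece is -3/2 + log(8).
∫[log(2)/2,2] (3*exp(2*t) - 6) dt = -15 + 3*log(2) + 3*exp(4)/2.
Total area = (-3/2 + log(8)) + (-15 + 3*log(2) + 3*exp(4)/2) = -33/2 + 6*log(2) + 3*exp(4)/2.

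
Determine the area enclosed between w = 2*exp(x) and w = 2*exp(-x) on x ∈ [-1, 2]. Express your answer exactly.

The difference (2*exp(x)) - (2*exp(-x)) = 2*exp(x) - 2*exp(-x) changes sign at x = 0 inside [-1, 2], so split the integral there.
∫[-1,0] (2*exp(x) - 2*exp(-x)) dx = -2*exp(1) - 2*exp(-1) + 4; the area of that piece is -4 + 2*exp(-1) + 2*exp(1).
∫[0,2] (2*exp(x) - 2*exp(-x)) dx = -4 + 2*exp(-2) + 2*exp(2).
Total area = (-4 + 2*exp(-1) + 2*exp(1)) + (-4 + 2*exp(-2) + 2*exp(2)) = -8 + 2*exp(-2) + 2*exp(-1) + 2*exp(1) + 2*exp(2).

-8 + 2*exp(-2) + 2*exp(-1) + 2*exp(1) + 2*exp(2)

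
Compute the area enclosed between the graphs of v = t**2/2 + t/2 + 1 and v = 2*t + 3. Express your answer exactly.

125/12

Set the curves equal: t**2/2 + t/2 + 1 = 2*t + 3, so t**2/2 - 3*t/2 - 2 = 0, which factors as (t - 4)*(t + 1)/2 = 0. The curves meet at t = -1, 4.
On [-1, 4], v = 2*t + 3 is on top; that piece has area ∫[-1,4] (-(t**2/2 - 3*t/2 - 2)) dt = 125/12.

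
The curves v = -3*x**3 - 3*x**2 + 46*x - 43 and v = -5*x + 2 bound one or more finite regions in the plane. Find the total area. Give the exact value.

568

Set the curves equal: -3*x**3 - 3*x**2 + 46*x - 43 = -5*x + 2, so -3*x**3 - 3*x**2 + 51*x - 45 = 0, which factors as -3*(x - 3)*(x - 1)*(x + 5) = 0. The curves meet at x = -5, 1, 3.
On [-5, 1], v = -5*x + 2 is on top; that piece has area ∫[-5,1] (-(-3*x**3 - 3*x**2 + 51*x - 45)) dx = 540.
On [1, 3], v = -3*x**3 - 3*x**2 + 46*x - 43 is on top; that piece has area ∫[1,3] (-3*x**3 - 3*x**2 + 51*x - 45) dx = 28.
Total enclosed area = 540 + 28 = 568.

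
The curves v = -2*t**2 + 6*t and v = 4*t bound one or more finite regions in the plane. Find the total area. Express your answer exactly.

Set the curves equal: -2*t**2 + 6*t = 4*t, so -2*t**2 + 2*t = 0, which factors as -2*t*(t - 1) = 0. The curves meet at t = 0, 1.
On [0, 1], v = -2*t**2 + 6*t is on top; that piece has area ∫[0,1] (-2*t**2 + 2*t) dt = 1/3.

1/3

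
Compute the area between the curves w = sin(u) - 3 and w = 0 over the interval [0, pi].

On [0, pi], (sin(u) - 3) - (0) = sin(u) - 3 is ≤ 0 throughout, so the area is a single integral of |sin(u) - 3|.
∫[0,pi] (sin(u) - 3) du = 2 - 3*pi; the area of that piece is -2 + 3*pi.

-2 + 3*pi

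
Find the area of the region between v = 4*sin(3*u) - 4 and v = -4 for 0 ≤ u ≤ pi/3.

8/3

On [0, pi/3], (4*sin(3*u) - 4) - (-4) = 4*sin(3*u) is ≥ 0 throughout, so the area is a single integral of |4*sin(3*u)|.
∫[0,pi/3] (4*sin(3*u)) du = 8/3.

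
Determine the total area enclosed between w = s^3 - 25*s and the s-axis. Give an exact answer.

The curve meets the s-axis where s^3 - 25*s = 0, i.e. s*(s - 5)*(s + 5) = 0, at s = -5, 0, 5.
On [-5, 0] the curve lies above the axis; ∫[-5,0] (s^3 - 25*s) ds = 625/4, giving area 625/4.
On [0, 5] the curve lies below the axis; ∫[0,5] (s^3 - 25*s) ds = -625/4, giving area 625/4.
Total area = 625/4 + 625/4 = 625/2.

625/2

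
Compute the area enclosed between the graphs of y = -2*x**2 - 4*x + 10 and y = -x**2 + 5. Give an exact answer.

Set the curves equal: -2*x**2 - 4*x + 10 = -x**2 + 5, so -x**2 - 4*x + 5 = 0, which factors as -(x - 1)*(x + 5) = 0. The curves meet at x = -5, 1.
On [-5, 1], y = -2*x**2 - 4*x + 10 is on top; that piece has area ∫[-5,1] (-x**2 - 4*x + 5) dx = 36.

36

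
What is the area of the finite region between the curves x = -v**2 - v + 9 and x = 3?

Both boundary curves give x as a function of v, so integrate with respect to v. Setting them equal: -v**2 - v + 6 = 0, i.e. -(v - 2)*(v + 3) = 0, so they meet at v = -3, 2.
For v in [-3, 2], x = -v**2 - v + 9 is on the right; area = ∫[-3,2] (-v**2 - v + 6) dv = 125/6.

125/6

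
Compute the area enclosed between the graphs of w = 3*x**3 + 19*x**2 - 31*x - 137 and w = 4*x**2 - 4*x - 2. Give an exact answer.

Set the curves equal: 3*x**3 + 19*x**2 - 31*x - 137 = 4*x**2 - 4*x - 2, so 3*x**3 + 15*x**2 - 27*x - 135 = 0, which factors as 3*(x - 3)*(x + 3)*(x + 5) = 0. The curves meet at x = -5, -3, 3.
On [-5, -3], w = 3*x**3 + 19*x**2 - 31*x - 137 is on top; that piece has area ∫[-5,-3] (3*x**3 + 15*x**2 - 27*x - 135) dx = 28.
On [-3, 3], w = 4*x**2 - 4*x - 2 is on top; that piece has area ∫[-3,3] (-(3*x**3 + 15*x**2 - 27*x - 135)) dx = 540.
Total enclosed area = 28 + 540 = 568.

568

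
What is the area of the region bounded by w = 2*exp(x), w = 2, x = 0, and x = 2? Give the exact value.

-6 + 2*exp(2)

On [0, 2], (2*exp(x)) - (2) = 2*exp(x) - 2 is ≥ 0 throughout, so the area is a single integral of |2*exp(x) - 2|.
∫[0,2] (2*exp(x) - 2) dx = -6 + 2*exp(2).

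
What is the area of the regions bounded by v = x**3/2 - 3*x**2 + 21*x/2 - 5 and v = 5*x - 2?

1/4

Set the curves equal: x**3/2 - 3*x**2 + 21*x/2 - 5 = 5*x - 2, so x**3/2 - 3*x**2 + 11*x/2 - 3 = 0, which factors as (x - 3)*(x - 2)*(x - 1)/2 = 0. The curves meet at x = 1, 2, 3.
On [1, 2], v = x**3/2 - 3*x**2 + 21*x/2 - 5 is on top; that piece has area ∫[1,2] (x**3/2 - 3*x**2 + 11*x/2 - 3) dx = 1/8.
On [2, 3], v = 5*x - 2 is on top; that piece has area ∫[2,3] (-(x**3/2 - 3*x**2 + 11*x/2 - 3)) dx = 1/8.
Total enclosed area = 1/8 + 1/8 = 1/4.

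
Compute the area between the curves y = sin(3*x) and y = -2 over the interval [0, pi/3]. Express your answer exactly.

On [0, pi/3], (sin(3*x)) - (-2) = sin(3*x) + 2 is ≥ 0 throughout, so the area is a single integral of |sin(3*x) + 2|.
∫[0,pi/3] (sin(3*x) + 2) dx = 2/3 + 2*pi/3.

2/3 + 2*pi/3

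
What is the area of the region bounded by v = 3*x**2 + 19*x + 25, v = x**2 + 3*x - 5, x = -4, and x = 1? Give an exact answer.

76

The difference (3*x**2 + 19*x + 25) - (x**2 + 3*x - 5) = 2*x**2 + 16*x + 30 changes sign at x = -3 inside [-4, 1], so split the integral there.
∫[-4,-3] (2*x**2 + 16*x + 30) dx = -4/3; the area of that piece is 4/3.
∫[-3,1] (2*x**2 + 16*x + 30) dx = 224/3.
Total area = 4/3 + 224/3 = 76.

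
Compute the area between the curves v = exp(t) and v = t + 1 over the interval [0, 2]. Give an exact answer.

-5 + exp(2)

On [0, 2], (exp(t)) - (t + 1) = -t + exp(t) - 1 is ≥ 0 throughout, so the area is a single integral of |-t + exp(t) - 1|.
∫[0,2] (-t + exp(t) - 1) dt = -5 + exp(2).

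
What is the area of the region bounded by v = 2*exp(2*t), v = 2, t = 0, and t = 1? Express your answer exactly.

-3 + exp(2)

On [0, 1], (2*exp(2*t)) - (2) = 2*exp(2*t) - 2 is ≥ 0 throughout, so the area is a single integral of |2*exp(2*t) - 2|.
∫[0,1] (2*exp(2*t) - 2) dt = -3 + exp(2).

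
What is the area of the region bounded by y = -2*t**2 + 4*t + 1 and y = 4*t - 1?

8/3

Set the curves equal: -2*t**2 + 4*t + 1 = 4*t - 1, so -2*t**2 + 2 = 0, which factors as -2*(t - 1)*(t + 1) = 0. The curves meet at t = -1, 1.
On [-1, 1], y = -2*t**2 + 4*t + 1 is on top; that piece has area ∫[-1,1] (-2*t**2 + 2) dt = 8/3.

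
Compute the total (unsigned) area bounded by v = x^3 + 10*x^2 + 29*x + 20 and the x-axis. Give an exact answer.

The curve meets the x-axis where x^3 + 10*x^2 + 29*x + 20 = 0, i.e. (x + 1)*(x + 4)*(x + 5) = 0, at x = -5, -4, -1.
On [-5, -4] the curve lies above the axis; ∫[-5,-4] (x^3 + 10*x^2 + 29*x + 20) dx = 7/12, giving area 7/12.
On [-4, -1] the curve lies below the axis; ∫[-4,-1] (x^3 + 10*x^2 + 29*x + 20) dx = -45/4, giving area 45/4.
Total area = 7/12 + 45/4 = 71/6.

71/6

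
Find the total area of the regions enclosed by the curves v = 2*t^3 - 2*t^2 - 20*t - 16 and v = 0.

Set the curves equal: 2*t^3 - 2*t^2 - 20*t - 16 = 0, so 2*t^3 - 2*t^2 - 20*t - 16 = 0, which factors as 2*(t - 4)*(t + 1)*(t + 2) = 0. The curves meet at t = -2, -1, 4.
On [-2, -1], v = 2*t^3 - 2*t^2 - 20*t - 16 is on top; that piece has area ∫[-2,-1] (2*t^3 - 2*t^2 - 20*t - 16) dt = 11/6.
On [-1, 4], v = 0 is on top; that piece has area ∫[-1,4] (-(2*t^3 - 2*t^2 - 20*t - 16)) dt = 875/6.
Total enclosed area = 11/6 + 875/6 = 443/3.

443/3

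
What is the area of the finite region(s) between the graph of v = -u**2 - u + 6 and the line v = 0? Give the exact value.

The curve meets the u-axis where -u**2 - u + 6 = 0, i.e. -(u - 2)*(u + 3) = 0, at u = -3, 2.
On [-3, 2] the curve lies above the axis; ∫[-3,2] (-u**2 - u + 6) du = 125/6, giving area 125/6.

125/6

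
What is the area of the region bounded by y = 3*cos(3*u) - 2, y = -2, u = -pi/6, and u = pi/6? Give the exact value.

2

On [-pi/6, pi/6], (3*cos(3*u) - 2) - (-2) = 3*cos(3*u) is ≥ 0 throughout, so the area is a single integral of |3*cos(3*u)|.
∫[-pi/6,pi/6] (3*cos(3*u)) du = 2.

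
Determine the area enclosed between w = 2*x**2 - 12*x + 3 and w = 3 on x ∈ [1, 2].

On [1, 2], (2*x**2 - 12*x + 3) - (3) = 2*x**2 - 12*x is ≤ 0 throughout, so the area is a single integral of |2*x**2 - 12*x|.
∫[1,2] (2*x**2 - 12*x) dx = -40/3; the area of that piece is 40/3.

40/3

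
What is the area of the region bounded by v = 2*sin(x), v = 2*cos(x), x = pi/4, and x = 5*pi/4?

4*sqrt(2)

On [pi/4, 5*pi/4], (2*sin(x)) - (2*cos(x)) = 2*sin(x) - 2*cos(x) is ≥ 0 throughout, so the area is a single integral of |2*sin(x) - 2*cos(x)|.
∫[pi/4,5*pi/4] (2*sin(x) - 2*cos(x)) dx = 4*sqrt(2).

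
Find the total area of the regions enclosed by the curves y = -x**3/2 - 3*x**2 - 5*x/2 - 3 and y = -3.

Set the curves equal: -x**3/2 - 3*x**2 - 5*x/2 - 3 = -3, so -x**3/2 - 3*x**2 - 5*x/2 = 0, which factors as -x*(x + 1)*(x + 5)/2 = 0. The curves meet at x = -5, -1, 0.
On [-5, -1], y = -3 is on top; that piece has area ∫[-5,-1] (-(-x**3/2 - 3*x**2 - 5*x/2)) dx = 16.
On [-1, 0], y = -x**3/2 - 3*x**2 - 5*x/2 - 3 is on top; that piece has area ∫[-1,0] (-x**3/2 - 3*x**2 - 5*x/2) dx = 3/8.
Total enclosed area = 16 + 3/8 = 131/8.

131/8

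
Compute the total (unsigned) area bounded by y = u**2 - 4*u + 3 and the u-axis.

The curve meets the u-axis where u**2 - 4*u + 3 = 0, i.e. (u - 3)*(u - 1) = 0, at u = 1, 3.
On [1, 3] the curve lies below the axis; ∫[1,3] (u**2 - 4*u + 3) du = -4/3, giving area 4/3.

4/3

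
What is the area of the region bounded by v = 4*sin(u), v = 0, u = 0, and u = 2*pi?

The difference (4*sin(u)) - (0) = 4*sin(u) changes sign at u = pi inside [0, 2*pi], so split the integral there.
∫[0,pi] (4*sin(u)) du = 8.
∫[pi,2*pi] (4*sin(u)) du = -8; the area of that piece is 8.
Total area = 8 + 8 = 16.

16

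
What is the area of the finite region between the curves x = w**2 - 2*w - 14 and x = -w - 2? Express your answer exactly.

Both boundary curves give x as a function of w, so integrate with respect to w. Setting them equal: w**2 - w - 12 = 0, i.e. (w - 4)*(w + 3) = 0, so they meet at w = -3, 4.
For w in [-3, 4], x = w**2 - 2*w - 14 is on the left; area = ∫[-3,4] (-(w**2 - w - 12)) dw = 343/6.

343/6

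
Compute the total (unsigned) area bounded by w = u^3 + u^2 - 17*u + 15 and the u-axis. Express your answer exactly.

The curve meets the u-axis where u^3 + u^2 - 17*u + 15 = 0, i.e. (u - 3)*(u - 1)*(u + 5) = 0, at u = -5, 1, 3.
On [-5, 1] the curve lies above the axis; ∫[-5,1] (u^3 + u^2 - 17*u + 15) du = 180, giving area 180.
On [1, 3] the curve lies below the axis; ∫[1,3] (u^3 + u^2 - 17*u + 15) du = -28/3, giving area 28/3.
Total area = 180 + 28/3 = 568/3.

568/3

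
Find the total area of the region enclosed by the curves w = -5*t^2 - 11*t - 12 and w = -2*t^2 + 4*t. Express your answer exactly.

Set the curves equal: -5*t^2 - 11*t - 12 = -2*t^2 + 4*t, so -3*t^2 - 15*t - 12 = 0, which factors as -3*(t + 1)*(t + 4) = 0. The curves meet at t = -4, -1.
On [-4, -1], w = -5*t^2 - 11*t - 12 is on top; that piece has area ∫[-4,-1] (-3*t^2 - 15*t - 12) dt = 27/2.

27/2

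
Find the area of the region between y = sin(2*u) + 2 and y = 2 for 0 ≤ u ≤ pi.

2

The difference (sin(2*u) + 2) - (2) = sin(2*u) changes sign at u = pi/2 inside [0, pi], so split the integral there.
∫[0,pi/2] (sin(2*u)) du = 1.
∫[pi/2,pi] (sin(2*u)) du = -1; the area of that piece is 1.
Total area = 1 + 1 = 2.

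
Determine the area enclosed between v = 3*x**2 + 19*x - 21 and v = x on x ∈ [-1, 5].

296

The difference (3*x**2 + 19*x - 21) - (x) = 3*x**2 + 18*x - 21 changes sign at x = 1 inside [-1, 5], so split the integral there.
∫[-1,1] (3*x**2 + 18*x - 21) dx = -40; the area of that piece is 40.
∫[1,5] (3*x**2 + 18*x - 21) dx = 256.
Total area = 40 + 256 = 296.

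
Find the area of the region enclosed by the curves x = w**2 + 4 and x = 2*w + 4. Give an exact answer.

Both boundary curves give x as a function of w, so integrate with respect to w. Setting them equal: w**2 - 2*w = 0, i.e. w*(w - 2) = 0, so they meet at w = 0, 2.
For w in [0, 2], x = w**2 + 4 is on the left; area = ∫[0,2] (-(w**2 - 2*w)) dw = 4/3.

4/3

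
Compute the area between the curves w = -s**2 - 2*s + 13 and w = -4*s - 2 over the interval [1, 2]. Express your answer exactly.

47/3

On [1, 2], (-s**2 - 2*s + 13) - (-4*s - 2) = -s**2 + 2*s + 15 is ≥ 0 throughout, so the area is a single integral of |-s**2 + 2*s + 15|.
∫[1,2] (-s**2 + 2*s + 15) ds = 47/3.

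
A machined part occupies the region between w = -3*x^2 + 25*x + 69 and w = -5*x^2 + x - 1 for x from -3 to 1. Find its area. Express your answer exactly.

608/3

On [-3, 1], (-3*x^2 + 25*x + 69) - (-5*x^2 + x - 1) = 2*x^2 + 24*x + 70 is ≥ 0 throughout, so the area is a single integral of |2*x^2 + 24*x + 70|.
∫[-3,1] (2*x^2 + 24*x + 70) dx = 608/3.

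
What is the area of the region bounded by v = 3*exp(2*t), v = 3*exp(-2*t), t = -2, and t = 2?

-6 + 3*exp(-4) + 3*exp(4)

The difference (3*exp(2*t)) - (3*exp(-2*t)) = 3*exp(2*t) - 3*exp(-2*t) changes sign at t = 0 inside [-2, 2], so split the integral there.
∫[-2,0] (3*exp(2*t) - 3*exp(-2*t)) dt = -3*exp(4)/2 - 3*exp(-4)/2 + 3; the area of that piece is -3 + 3*exp(-4)/2 + 3*exp(4)/2.
∫[0,2] (3*exp(2*t) - 3*exp(-2*t)) dt = -3 + 3*exp(-4)/2 + 3*exp(4)/2.
Total area = (-3 + 3*exp(-4)/2 + 3*exp(4)/2) + (-3 + 3*exp(-4)/2 + 3*exp(4)/2) = -6 + 3*exp(-4) + 3*exp(4).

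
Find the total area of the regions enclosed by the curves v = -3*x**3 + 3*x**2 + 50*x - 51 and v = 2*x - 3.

Set the curves equal: -3*x**3 + 3*x**2 + 50*x - 51 = 2*x - 3, so -3*x**3 + 3*x**2 + 48*x - 48 = 0, which factors as -3*(x - 4)*(x - 1)*(x + 4) = 0. The curves meet at x = -4, 1, 4.
On [-4, 1], v = 2*x - 3 is on top; that piece has area ∫[-4,1] (-(-3*x**3 + 3*x**2 + 48*x - 48)) dx = 1375/4.
On [1, 4], v = -3*x**3 + 3*x**2 + 50*x - 51 is on top; that piece has area ∫[1,4] (-3*x**3 + 3*x**2 + 48*x - 48) dx = 351/4.
Total enclosed area = 1375/4 + 351/4 = 863/2.

863/2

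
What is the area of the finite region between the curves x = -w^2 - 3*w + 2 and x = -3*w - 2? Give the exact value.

32/3

Both boundary curves give x as a function of w, so integrate with respect to w. Setting them equal: -w^2 + 4 = 0, i.e. -(w - 2)*(w + 2) = 0, so they meet at w = -2, 2.
For w in [-2, 2], x = -w^2 - 3*w + 2 is on the right; area = ∫[-2,2] (-w^2 + 4) dw = 32/3.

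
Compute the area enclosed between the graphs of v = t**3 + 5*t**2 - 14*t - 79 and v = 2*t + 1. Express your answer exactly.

Set the curves equal: t**3 + 5*t**2 - 14*t - 79 = 2*t + 1, so t**3 + 5*t**2 - 16*t - 80 = 0, which factors as (t - 4)*(t + 4)*(t + 5) = 0. The curves meet at t = -5, -4, 4.
On [-5, -4], v = t**3 + 5*t**2 - 14*t - 79 is on top; that piece has area ∫[-5,-4] (t**3 + 5*t**2 - 16*t - 80) dt = 17/12.
On [-4, 4], v = 2*t + 1 is on top; that piece has area ∫[-4,4] (-(t**3 + 5*t**2 - 16*t - 80)) dt = 1280/3.
Total enclosed area = 17/12 + 1280/3 = 5137/12.

5137/12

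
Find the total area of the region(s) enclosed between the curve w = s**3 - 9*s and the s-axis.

The curve meets the s-axis where s**3 - 9*s = 0, i.e. s*(s - 3)*(s + 3) = 0, at s = -3, 0, 3.
On [-3, 0] the curve lies above the axis; ∫[-3,0] (s**3 - 9*s) ds = 81/4, giving area 81/4.
On [0, 3] the curve lies below the axis; ∫[0,3] (s**3 - 9*s) ds = -81/4, giving area 81/4.
Total area = 81/4 + 81/4 = 81/2.

81/2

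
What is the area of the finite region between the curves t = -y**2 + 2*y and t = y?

1/6

Both boundary curves give t as a function of y, so integrate with respect to y. Setting them equal: -y**2 + y = 0, i.e. -y*(y - 1) = 0, so they meet at y = 0, 1.
For y in [0, 1], t = -y**2 + 2*y is on the right; area = ∫[0,1] (-y**2 + y) dy = 1/6.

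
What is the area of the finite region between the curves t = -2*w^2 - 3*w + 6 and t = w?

64/3

Both boundary curves give t as a function of w, so integrate with respect to w. Setting them equal: -2*w^2 - 4*w + 6 = 0, i.e. -2*(w - 1)*(w + 3) = 0, so they meet at w = -3, 1.
For w in [-3, 1], t = -2*w^2 - 3*w + 6 is on the right; area = ∫[-3,1] (-2*w^2 - 4*w + 6) dw = 64/3.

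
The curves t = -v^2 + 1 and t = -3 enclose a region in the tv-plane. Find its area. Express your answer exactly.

Both boundary curves give t as a function of v, so integrate with respect to v. Setting them equal: -v^2 + 4 = 0, i.e. -(v - 2)*(v + 2) = 0, so they meet at v = -2, 2.
For v in [-2, 2], t = -v^2 + 1 is on the right; area = ∫[-2,2] (-v^2 + 4) dv = 32/3.

32/3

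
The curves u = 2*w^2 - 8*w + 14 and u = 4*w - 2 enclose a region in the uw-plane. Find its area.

8/3

Both boundary curves give u as a function of w, so integrate with respect to w. Setting them equal: 2*w^2 - 12*w + 16 = 0, i.e. 2*(w - 4)*(w - 2) = 0, so they meet at w = 2, 4.
For w in [2, 4], u = 2*w^2 - 8*w + 14 is on the left; area = ∫[2,4] (-(2*w^2 - 12*w + 16)) dw = 8/3.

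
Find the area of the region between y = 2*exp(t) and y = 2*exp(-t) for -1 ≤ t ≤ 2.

The difference (2*exp(t)) - (2*exp(-t)) = 2*exp(t) - 2*exp(-t) changes sign at t = 0 inside [-1, 2], so split the integral there.
∫[-1,0] (2*exp(t) - 2*exp(-t)) dt = -2*exp(1) - 2*exp(-1) + 4; the area of that piece is -4 + 2*exp(-1) + 2*exp(1).
∫[0,2] (2*exp(t) - 2*exp(-t)) dt = -4 + 2*exp(-2) + 2*exp(2).
Total area = (-4 + 2*exp(-1) + 2*exp(1)) + (-4 + 2*exp(-2) + 2*exp(2)) = -8 + 2*exp(-2) + 2*exp(-1) + 2*exp(1) + 2*exp(2).

-8 + 2*exp(-2) + 2*exp(-1) + 2*exp(1) + 2*exp(2)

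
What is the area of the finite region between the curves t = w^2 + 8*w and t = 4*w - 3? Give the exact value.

4/3

Both boundary curves give t as a function of w, so integrate with respect to w. Setting them equal: w^2 + 4*w + 3 = 0, i.e. (w + 1)*(w + 3) = 0, so they meet at w = -3, -1.
For w in [-3, -1], t = w^2 + 8*w is on the left; area = ∫[-3,-1] (-(w^2 + 4*w + 3)) dw = 4/3.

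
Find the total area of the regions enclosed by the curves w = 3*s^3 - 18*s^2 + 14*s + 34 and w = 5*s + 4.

Set the curves equal: 3*s^3 - 18*s^2 + 14*s + 34 = 5*s + 4, so 3*s^3 - 18*s^2 + 9*s + 30 = 0, which factors as 3*(s - 5)*(s - 2)*(s + 1) = 0. The curves meet at s = -1, 2, 5.
On [-1, 2], w = 3*s^3 - 18*s^2 + 14*s + 34 is on top; that piece has area ∫[-1,2] (3*s^3 - 18*s^2 + 9*s + 30) ds = 243/4.
On [2, 5], w = 5*s + 4 is on top; that piece has area ∫[2,5] (-(3*s^3 - 18*s^2 + 9*s + 30)) ds = 243/4.
Total enclosed area = 243/4 + 243/4 = 243/2.

243/2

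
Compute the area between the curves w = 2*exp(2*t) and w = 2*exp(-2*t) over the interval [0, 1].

On [0, 1], (2*exp(2*t)) - (2*exp(-2*t)) = 2*exp(2*t) - 2*exp(-2*t) is ≥ 0 throughout, so the area is a single integral of |2*exp(2*t) - 2*exp(-2*t)|.
∫[0,1] (2*exp(2*t) - 2*exp(-2*t)) dt = -2 + exp(-2) + exp(2).

-2 + exp(-2) + exp(2)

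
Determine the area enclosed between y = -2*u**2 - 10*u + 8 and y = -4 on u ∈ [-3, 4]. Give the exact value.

The difference (-2*u**2 - 10*u + 8) - (-4) = -2*u**2 - 10*u + 12 changes sign at u = 1 inside [-3, 4], so split the integral there.
∫[-3,1] (-2*u**2 - 10*u + 12) du = 208/3.
∫[1,4] (-2*u**2 - 10*u + 12) du = -81; the area of that piece is 81.
Total area = 208/3 + 81 = 451/3.

451/3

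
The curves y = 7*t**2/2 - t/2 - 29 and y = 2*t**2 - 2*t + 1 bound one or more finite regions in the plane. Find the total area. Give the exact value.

729/4

Set the curves equal: 7*t**2/2 - t/2 - 29 = 2*t**2 - 2*t + 1, so 3*t**2/2 + 3*t/2 - 30 = 0, which factors as 3*(t - 4)*(t + 5)/2 = 0. The curves meet at t = -5, 4.
On [-5, 4], y = 2*t**2 - 2*t + 1 is on top; that piece has area ∫[-5,4] (-(3*t**2/2 + 3*t/2 - 30)) dt = 729/4.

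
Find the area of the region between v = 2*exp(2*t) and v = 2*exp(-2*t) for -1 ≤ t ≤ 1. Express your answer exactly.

The difference (2*exp(2*t)) - (2*exp(-2*t)) = 2*exp(2*t) - 2*exp(-2*t) changes sign at t = 0 inside [-1, 1], so split the integral there.
∫[-1,0] (2*exp(2*t) - 2*exp(-2*t)) dt = -exp(2) - exp(-2) + 2; the area of that piece is -2 + exp(-2) + exp(2).
∫[0,1] (2*exp(2*t) - 2*exp(-2*t)) dt = -2 + exp(-2) + exp(2).
Total area = (-2 + exp(-2) + exp(2)) + (-2 + exp(-2) + exp(2)) = -4 + 2*exp(-2) + 2*exp(2).

-4 + 2*exp(-2) + 2*exp(2)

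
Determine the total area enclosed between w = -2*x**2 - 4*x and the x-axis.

The curve meets the x-axis where -2*x**2 - 4*x = 0, i.e. -2*x*(x + 2) = 0, at x = -2, 0.
On [-2, 0] the curve lies above the axis; ∫[-2,0] (-2*x**2 - 4*x) dx = 8/3, giving area 8/3.

8/3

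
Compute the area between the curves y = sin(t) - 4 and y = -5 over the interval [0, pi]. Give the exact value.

2 + pi

On [0, pi], (sin(t) - 4) - (-5) = sin(t) + 1 is ≥ 0 throughout, so the area is a single integral of |sin(t) + 1|.
∫[0,pi] (sin(t) + 1) dt = 2 + pi.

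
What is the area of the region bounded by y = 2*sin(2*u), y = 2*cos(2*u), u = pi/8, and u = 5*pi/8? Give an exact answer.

On [pi/8, 5*pi/8], (2*sin(2*u)) - (2*cos(2*u)) = 2*sin(2*u) - 2*cos(2*u) is ≥ 0 throughout, so the area is a single integral of |2*sin(2*u) - 2*cos(2*u)|.
∫[pi/8,5*pi/8] (2*sin(2*u) - 2*cos(2*u)) du = 2*sqrt(2).

2*sqrt(2)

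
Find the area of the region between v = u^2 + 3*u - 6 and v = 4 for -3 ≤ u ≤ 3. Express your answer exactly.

149/3

The difference (u^2 + 3*u - 6) - (4) = u^2 + 3*u - 10 changes sign at u = 2 inside [-3, 3], so split the integral there.
∫[-3,2] (u^2 + 3*u - 10) du = -275/6; the area of that piece is 275/6.
∫[2,3] (u^2 + 3*u - 10) du = 23/6.
Total area = 275/6 + 23/6 = 149/3.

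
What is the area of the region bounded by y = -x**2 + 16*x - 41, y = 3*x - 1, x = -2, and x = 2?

496/3

On [-2, 2], (-x**2 + 16*x - 41) - (3*x - 1) = -x**2 + 13*x - 40 is ≤ 0 throughout, so the area is a single integral of |-x**2 + 13*x - 40|.
∫[-2,2] (-x**2 + 13*x - 40) dx = -496/3; the area of that piece is 496/3.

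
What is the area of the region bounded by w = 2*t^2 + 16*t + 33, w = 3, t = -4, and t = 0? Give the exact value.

112/3

The difference (2*t^2 + 16*t + 33) - (3) = 2*t^2 + 16*t + 30 changes sign at t = -3 inside [-4, 0], so split the integral there.
∫[-4,-3] (2*t^2 + 16*t + 30) dt = -4/3; the area of that piece is 4/3.
∫[-3,0] (2*t^2 + 16*t + 30) dt = 36.
Total area = 4/3 + 36 = 112/3.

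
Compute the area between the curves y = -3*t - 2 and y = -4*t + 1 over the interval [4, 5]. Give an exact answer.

On [4, 5], (-3*t - 2) - (-4*t + 1) = t - 3 is ≥ 0 throughout, so the area is a single integral of |t - 3|.
∫[4,5] (t - 3) dt = 3/2.

3/2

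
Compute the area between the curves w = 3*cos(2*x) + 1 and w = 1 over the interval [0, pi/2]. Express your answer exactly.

3

The difference (3*cos(2*x) + 1) - (1) = 3*cos(2*x) changes sign at x = pi/4 inside [0, pi/2], so split the integral there.
∫[0,pi/4] (3*cos(2*x)) dx = 3/2.
∫[pi/4,pi/2] (3*cos(2*x)) dx = -3/2; the area of that piece is 3/2.
Total area = 3/2 + 3/2 = 3.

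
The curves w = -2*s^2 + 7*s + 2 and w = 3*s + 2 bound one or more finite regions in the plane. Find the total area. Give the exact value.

Set the curves equal: -2*s^2 + 7*s + 2 = 3*s + 2, so -2*s^2 + 4*s = 0, which factors as -2*s*(s - 2) = 0. The curves meet at s = 0, 2.
On [0, 2], w = -2*s^2 + 7*s + 2 is on top; that piece has area ∫[0,2] (-2*s^2 + 4*s) ds = 8/3.

8/3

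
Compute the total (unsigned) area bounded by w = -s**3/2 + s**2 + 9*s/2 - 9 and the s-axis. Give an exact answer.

443/12

The curve meets the s-axis where -s**3/2 + s**2 + 9*s/2 - 9 = 0, i.e. -(s - 3)*(s - 2)*(s + 3)/2 = 0, at s = -3, 2, 3.
On [-3, 2] the curve lies below the axis; ∫[-3,2] (-s**3/2 + s**2 + 9*s/2 - 9) ds = -875/24, giving area 875/24.
On [2, 3] the curve lies above the axis; ∫[2,3] (-s**3/2 + s**2 + 9*s/2 - 9) ds = 11/24, giving area 11/24.
Total area = 875/24 + 11/24 = 443/12.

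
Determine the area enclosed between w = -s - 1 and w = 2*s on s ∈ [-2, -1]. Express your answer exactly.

7/2

On [-2, -1], (-s - 1) - (2*s) = -3*s - 1 is ≥ 0 throughout, so the area is a single integral of |-3*s - 1|.
∫[-2,-1] (-3*s - 1) ds = 7/2.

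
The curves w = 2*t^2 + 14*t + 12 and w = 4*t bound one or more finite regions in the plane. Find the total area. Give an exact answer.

Set the curves equal: 2*t^2 + 14*t + 12 = 4*t, so 2*t^2 + 10*t + 12 = 0, which factors as 2*(t + 2)*(t + 3) = 0. The curves meet at t = -3, -2.
On [-3, -2], w = 4*t is on top; that piece has area ∫[-3,-2] (-(2*t^2 + 10*t + 12)) dt = 1/3.

1/3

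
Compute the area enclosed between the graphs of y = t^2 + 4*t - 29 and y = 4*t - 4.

Set the curves equal: t^2 + 4*t - 29 = 4*t - 4, so t^2 - 25 = 0, which factors as (t - 5)*(t + 5) = 0. The curves meet at t = -5, 5.
On [-5, 5], y = 4*t - 4 is on top; that piece has area ∫[-5,5] (-(t^2 - 25)) dt = 500/3.

500/3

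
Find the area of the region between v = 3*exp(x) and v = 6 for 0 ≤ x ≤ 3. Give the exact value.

-27 + 12*log(2) + 3*exp(3)

The difference (3*exp(x)) - (6) = 3*exp(x) - 6 changes sign at x = log(2) inside [0, 3], so split the integral there.
∫[0,log(2)] (3*exp(x) - 6) dx = 3 - log(64); the area of that piece is -3 + log(64).
∫[log(2),3] (3*exp(x) - 6) dx = -24 + 6*log(2) + 3*exp(3).
Total area = (-3 + log(64)) + (-24 + 6*log(2) + 3*exp(3)) = -27 + 12*log(2) + 3*exp(3).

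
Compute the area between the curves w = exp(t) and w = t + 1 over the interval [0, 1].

-5/2 + exp(1)

On [0, 1], (exp(t)) - (t + 1) = -t + exp(t) - 1 is ≥ 0 throughout, so the area is a single integral of |-t + exp(t) - 1|.
∫[0,1] (-t + exp(t) - 1) dt = -5/2 + exp(1).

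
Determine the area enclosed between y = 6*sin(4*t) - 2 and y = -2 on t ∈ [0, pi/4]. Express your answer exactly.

3

On [0, pi/4], (6*sin(4*t) - 2) - (-2) = 6*sin(4*t) is ≥ 0 throughout, so the area is a single integral of |6*sin(4*t)|.
∫[0,pi/4] (6*sin(4*t)) dt = 3.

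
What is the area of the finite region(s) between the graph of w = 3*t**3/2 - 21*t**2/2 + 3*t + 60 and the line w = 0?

1741/8

The curve meets the t-axis where 3*t**3/2 - 21*t**2/2 + 3*t + 60 = 0, i.e. 3*(t - 5)*(t - 4)*(t + 2)/2 = 0, at t = -2, 4, 5.
On [-2, 4] the curve lies above the axis; ∫[-2,4] (3*t**3/2 - 21*t**2/2 + 3*t + 60) dt = 216, giving area 216.
On [4, 5] the curve lies below the axis; ∫[4,5] (3*t**3/2 - 21*t**2/2 + 3*t + 60) dt = -13/8, giving area 13/8.
Total area = 216 + 13/8 = 1741/8.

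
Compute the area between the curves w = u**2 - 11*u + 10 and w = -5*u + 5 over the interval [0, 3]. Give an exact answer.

The difference (u**2 - 11*u + 10) - (-5*u + 5) = u**2 - 6*u + 5 changes sign at u = 1 inside [0, 3], so split the integral there.
∫[0,1] (u**2 - 6*u + 5) du = 7/3.
∫[1,3] (u**2 - 6*u + 5) du = -16/3; the area of that piece is 16/3.
Total area = 7/3 + 16/3 = 23/3.

23/3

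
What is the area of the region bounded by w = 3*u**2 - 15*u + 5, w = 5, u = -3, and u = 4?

301/2

The difference (3*u**2 - 15*u + 5) - (5) = 3*u**2 - 15*u changes sign at u = 0 inside [-3, 4], so split the integral there.
∫[-3,0] (3*u**2 - 15*u) du = 189/2.
∫[0,4] (3*u**2 - 15*u) du = -56; the area of that piece is 56.
Total area = 189/2 + 56 = 301/2.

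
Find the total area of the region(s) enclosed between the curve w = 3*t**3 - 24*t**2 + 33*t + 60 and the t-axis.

The curve meets the t-axis where 3*t**3 - 24*t**2 + 33*t + 60 = 0, i.e. 3*(t - 5)*(t - 4)*(t + 1) = 0, at t = -1, 4, 5.
On [-1, 4] the curve lies above the axis; ∫[-1,4] (3*t**3 - 24*t**2 + 33*t + 60) dt = 875/4, giving area 875/4.
On [4, 5] the curve lies below the axis; ∫[4,5] (3*t**3 - 24*t**2 + 33*t + 60) dt = -11/4, giving area 11/4.
Total area = 875/4 + 11/4 = 443/2.

443/2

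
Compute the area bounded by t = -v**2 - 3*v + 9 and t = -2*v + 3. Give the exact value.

125/6

Both boundary curves give t as a function of v, so integrate with respect to v. Setting them equal: -v**2 - v + 6 = 0, i.e. -(v - 2)*(v + 3) = 0, so they meet at v = -3, 2.
For v in [-3, 2], t = -v**2 - 3*v + 9 is on the right; area = ∫[-3,2] (-v**2 - v + 6) dv = 125/6.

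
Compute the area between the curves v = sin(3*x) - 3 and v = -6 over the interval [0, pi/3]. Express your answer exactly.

On [0, pi/3], (sin(3*x) - 3) - (-6) = sin(3*x) + 3 is ≥ 0 throughout, so the area is a single integral of |sin(3*x) + 3|.
∫[0,pi/3] (sin(3*x) + 3) dx = 2/3 + pi.

2/3 + pi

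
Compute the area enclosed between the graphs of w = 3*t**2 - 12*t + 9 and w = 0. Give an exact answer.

4

Set the curves equal: 3*t**2 - 12*t + 9 = 0, so 3*t**2 - 12*t + 9 = 0, which factors as 3*(t - 3)*(t - 1) = 0. The curves meet at t = 1, 3.
On [1, 3], w = 0 is on top; that piece has area ∫[1,3] (-(3*t**2 - 12*t + 9)) dt = 4.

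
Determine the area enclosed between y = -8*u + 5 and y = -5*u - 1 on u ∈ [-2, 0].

On [-2, 0], (-8*u + 5) - (-5*u - 1) = -3*u + 6 is ≥ 0 throughout, so the area is a single integral of |-3*u + 6|.
∫[-2,0] (-3*u + 6) du = 18.

18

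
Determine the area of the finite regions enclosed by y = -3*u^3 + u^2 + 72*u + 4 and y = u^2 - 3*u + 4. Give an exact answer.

1875/2

Set the curves equal: -3*u^3 + u^2 + 72*u + 4 = u^2 - 3*u + 4, so -3*u^3 + 75*u = 0, which factors as -3*u*(u - 5)*(u + 5) = 0. The curves meet at u = -5, 0, 5.
On [-5, 0], y = u^2 - 3*u + 4 is on top; that piece has area ∫[-5,0] (-(-3*u^3 + 75*u)) du = 1875/4.
On [0, 5], y = -3*u^3 + u^2 + 72*u + 4 is on top; that piece has area ∫[0,5] (-3*u^3 + 75*u) du = 1875/4.
Total enclosed area = 1875/4 + 1875/4 = 1875/2.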